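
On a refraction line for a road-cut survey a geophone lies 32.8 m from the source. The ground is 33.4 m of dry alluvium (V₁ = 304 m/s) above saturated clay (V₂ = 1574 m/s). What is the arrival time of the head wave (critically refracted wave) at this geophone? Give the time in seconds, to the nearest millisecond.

θ_c = arcsin(V₁/V₂) = arcsin(304/1574) = 11.14°, cos θ_c = 0.9812.
Intercept time tᵢ = 2h cos θ_c / V₁ = 2·33.4·0.9812/304 = 0.21560 s.
t = x/V₂ + tᵢ = 32.8/1574 + 0.21560 = 0.23644 s.

0.236 s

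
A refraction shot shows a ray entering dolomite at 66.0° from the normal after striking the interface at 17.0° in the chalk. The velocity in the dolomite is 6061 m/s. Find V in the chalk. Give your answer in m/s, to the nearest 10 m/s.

1940 m/s

Snell's law: sin 17.0°/V₁ = sin 66.0°/V₂.
V₁ = V₂·sin 17.0°/sin 66.0° = 6061 × 0.3200 = 1939.77 m/s.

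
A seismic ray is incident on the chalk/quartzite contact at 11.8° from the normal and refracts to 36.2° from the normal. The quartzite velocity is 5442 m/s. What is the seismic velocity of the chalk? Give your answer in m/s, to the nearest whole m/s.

Snell's law: sin 11.8°/V₁ = sin 36.2°/V₂.
V₁ = V₂·sin 11.8°/sin 36.2° = 5442 × 0.3462 = 1884.28 m/s.

1884 m/s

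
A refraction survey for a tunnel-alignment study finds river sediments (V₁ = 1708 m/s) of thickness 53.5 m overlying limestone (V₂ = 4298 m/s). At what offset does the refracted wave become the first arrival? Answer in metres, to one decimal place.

162.9 m

θ_c = arcsin(1708/4298) = 23.42°, so cos θ_c = 0.9176 and tᵢ = 2h cos θ_c/V₁ = 0.0575 s.
At crossover x/V₁ = x/V₂ + tᵢ ⇒ x = tᵢ/(1/V₁ − 1/V₂) = 0.05749/(5.8548e-04 − 2.3267e-04) = 162.94 m.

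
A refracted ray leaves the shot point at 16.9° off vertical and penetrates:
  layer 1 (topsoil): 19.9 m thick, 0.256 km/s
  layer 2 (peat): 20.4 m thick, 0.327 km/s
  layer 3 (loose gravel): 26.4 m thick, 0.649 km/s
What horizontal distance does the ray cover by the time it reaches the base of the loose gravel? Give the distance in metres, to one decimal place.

Apply Snell's law at each interface; in layer i the horizontal offset is hᵢ·tan θᵢ.
Layer 1: θ = 16.90°; offset = 19.9·tan 16.90° = 6.046 m.
Layer 2: sin θ = 0.327·sin 16.9°/0.256 = 0.3713, θ = 21.80°; offset = 20.4·tan 21.80° = 8.158 m.
Layer 3: sin θ = 0.649·sin 16.9°/0.256 = 0.7370, θ = 47.47°; offset = 26.4·tan 47.47° = 28.785 m.
Summing the layer offsets gives 42.989 m.

43.0 m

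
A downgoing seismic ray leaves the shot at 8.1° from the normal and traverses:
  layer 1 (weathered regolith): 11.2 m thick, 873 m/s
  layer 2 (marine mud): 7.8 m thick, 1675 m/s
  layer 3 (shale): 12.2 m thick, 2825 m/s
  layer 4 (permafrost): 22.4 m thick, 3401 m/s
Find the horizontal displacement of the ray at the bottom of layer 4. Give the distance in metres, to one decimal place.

24.7 m

Ray parameter p = sin 8.1° / 873 m/s = 1.6140e-04 s/m.
Layer 1: θ = 8.10°; offset = 11.2·tan 8.10° = 1.594 m.
Layer 2: sin θ = p·1675 = 0.2703 → θ = 15.68°; offset = 7.8·tan 15.68° = 2.190 m.
Layer 3: sin θ = p·2825 = 0.4560 → θ = 27.13°; offset = 12.2·tan 27.13° = 6.250 m.
Layer 4: sin θ = p·3401 = 0.5489 → θ = 33.29°; offset = 22.4·tan 33.29° = 14.710 m.
Σ offsets = 24.744 m.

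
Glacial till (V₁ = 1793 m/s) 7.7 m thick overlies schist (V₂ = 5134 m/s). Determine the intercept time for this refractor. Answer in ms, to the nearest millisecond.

8 ms

tᵢ = 2h·√(V₂²−V₁²)/(V₁V₂).
√(V₂²−V₁²) = √(5134²−1793²) = 4810.7 m/s.
tᵢ = 2·7.7·4810.7/(1793·5134) = 0.00805 s.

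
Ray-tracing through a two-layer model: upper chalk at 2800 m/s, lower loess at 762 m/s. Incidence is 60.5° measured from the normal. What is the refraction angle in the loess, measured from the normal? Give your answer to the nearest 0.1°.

13.7°

Snell's law: sin θ₂ = (V₂/V₁)·sin θ₁ = (762/2800)·sin 60.5° = 0.2369.
θ₂ = arcsin 0.2369 = 13.70° from the normal.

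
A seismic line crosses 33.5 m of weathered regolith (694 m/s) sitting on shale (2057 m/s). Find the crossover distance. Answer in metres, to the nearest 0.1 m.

95.2 m

θ_c = arcsin(694/2057) = 19.72°, so cos θ_c = 0.9414 and tᵢ = 2h cos θ_c/V₁ = 0.0909 s.
At crossover x/V₁ = x/V₂ + tᵢ ⇒ x = tᵢ/(1/V₁ − 1/V₂) = 0.09088/(1.4409e-03 − 4.8614e-04) = 95.19 m.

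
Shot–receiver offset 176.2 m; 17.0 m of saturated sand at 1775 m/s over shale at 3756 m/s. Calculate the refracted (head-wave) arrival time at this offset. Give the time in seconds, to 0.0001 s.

0.0638 s

t = x/V₂ + 2h·√(V₂²−V₁²)/(V₁V₂).
√(V₂²−V₁²) = √(3756²−1775²) = 3310.1 m/s; delay term = 2·17.0·3310.1/(1775·3756) = 0.01688 s.
t = 176.2/3756 + 0.01688 = 0.06379 s.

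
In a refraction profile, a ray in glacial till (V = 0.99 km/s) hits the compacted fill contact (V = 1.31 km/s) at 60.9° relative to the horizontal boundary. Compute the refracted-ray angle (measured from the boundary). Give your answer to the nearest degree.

Convert to the normal: θ₁ = 90° − 60.9° = 29.1°.
Snell's law: sin θ₂ = (V₂/V₁)·sin θ₁ = (1.31/0.99)·sin 29.1° = 0.6435.
θ₂ = arcsin 0.6435 = 40.06° from the normal.
From the interface: 90° − 40.06° = 49.94°.

50°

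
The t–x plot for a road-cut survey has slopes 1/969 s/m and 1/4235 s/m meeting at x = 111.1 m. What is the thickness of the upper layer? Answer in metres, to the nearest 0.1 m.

44.0 m

h = (x_cross/2)·√((V₂−V₁)/(V₂+V₁)).
(V₂−V₁)/(V₂+V₁) = (4235−969)/(4235+969) = 0.6276; √ = 0.7922.
h = (111.1/2)·0.7922 = 44.01 m.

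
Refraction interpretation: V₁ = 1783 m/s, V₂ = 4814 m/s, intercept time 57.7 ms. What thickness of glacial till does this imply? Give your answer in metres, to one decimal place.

55.4 m

θ_c = arcsin(1783/4814) = 21.74°; cos θ_c = 0.9289.
tᵢ = 2h cos θ_c/V₁ ⇒ h = tᵢ·V₁/(2 cos θ_c) = 0.0577·1783/(2·0.9289) = 55.38 m.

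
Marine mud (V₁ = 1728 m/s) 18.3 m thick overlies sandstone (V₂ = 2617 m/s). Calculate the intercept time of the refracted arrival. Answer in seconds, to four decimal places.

0.0159 s

tᵢ = 2h·√(V₂²−V₁²)/(V₁V₂).
√(V₂²−V₁²) = √(2617²−1728²) = 1965.4 m/s.
tᵢ = 2·18.3·1965.4/(1728·2617) = 0.01591 s.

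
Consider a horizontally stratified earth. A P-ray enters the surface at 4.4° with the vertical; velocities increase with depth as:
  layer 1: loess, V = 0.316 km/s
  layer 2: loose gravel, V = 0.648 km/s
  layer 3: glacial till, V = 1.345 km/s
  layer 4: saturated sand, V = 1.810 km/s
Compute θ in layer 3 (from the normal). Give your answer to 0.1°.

Snell's law across each interface conserves sin θ / V, so sin θ_3 = V_3·sin θ₁/V₁.
sin θ_3 = 1.345 × sin 4.4° / 0.316 = 0.3265.
θ_3 = arcsin 0.3265 = 19.06°.

19.1°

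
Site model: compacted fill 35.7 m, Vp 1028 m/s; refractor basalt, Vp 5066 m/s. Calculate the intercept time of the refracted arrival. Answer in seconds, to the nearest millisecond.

θ_c = arcsin(V₁/V₂) = arcsin(1028/5066) = 11.71°; cos θ_c = 0.9792.
tᵢ = 2h·cos θ_c / V₁ = 2·35.7·0.9792 / 1028 = 0.06801 s.

0.068 s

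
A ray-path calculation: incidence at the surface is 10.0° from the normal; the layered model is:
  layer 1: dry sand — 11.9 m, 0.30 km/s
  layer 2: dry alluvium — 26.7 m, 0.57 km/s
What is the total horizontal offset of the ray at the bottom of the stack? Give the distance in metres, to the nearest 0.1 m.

Apply Snell's law at each interface; in layer i the horizontal offset is hᵢ·tan θᵢ.
Layer 1: θ = 10.00°; offset = 11.9·tan 10.00° = 2.098 m.
Layer 2: sin θ = 0.57·sin 10.0°/0.30 = 0.3299, θ = 19.26°; offset = 26.7·tan 19.26° = 9.332 m.
Σ offsets = 11.430 m.

11.4 m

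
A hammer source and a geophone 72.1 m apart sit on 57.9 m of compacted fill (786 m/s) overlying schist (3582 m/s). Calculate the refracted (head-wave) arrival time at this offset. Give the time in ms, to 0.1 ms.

163.9 ms

t = x/V₂ + 2h·√(V₂²−V₁²)/(V₁V₂).
√(V₂²−V₁²) = √(3582²−786²) = 3494.7 m/s; delay term = 2·57.9·3494.7/(786·3582) = 0.14374 s.
t = 72.1/3582 + 0.14374 = 0.16387 s.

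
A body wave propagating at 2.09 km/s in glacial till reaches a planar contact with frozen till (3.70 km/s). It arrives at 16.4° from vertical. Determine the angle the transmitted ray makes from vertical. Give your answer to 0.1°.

30.0°

sin θ₁/V₁ = sin θ₂/V₂ ⇒ sin θ₂ = 3.70·sin 16.4°/2.09 = 3.70·0.2823/2.09 = 0.4998.
θ₂ = arcsin 0.4998 = 29.99° from the normal.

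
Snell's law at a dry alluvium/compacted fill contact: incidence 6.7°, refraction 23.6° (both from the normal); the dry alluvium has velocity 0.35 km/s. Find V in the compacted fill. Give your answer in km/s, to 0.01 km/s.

Snell's law: sin 6.7°/V₁ = sin 23.6°/V₂.
V₂ = V₁·sin 23.6°/sin 6.7° = 0.35 × 3.4314 = 1.20 km/s.

1.20 km/s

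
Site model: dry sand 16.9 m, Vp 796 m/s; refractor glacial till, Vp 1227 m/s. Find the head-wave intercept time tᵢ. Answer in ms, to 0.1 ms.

tᵢ = 2h·√(V₂²−V₁²)/(V₁V₂).
√(V₂²−V₁²) = √(1227²−796²) = 933.8 m/s.
tᵢ = 2·16.9·933.8/(796·1227) = 0.03231 s.

32.3 ms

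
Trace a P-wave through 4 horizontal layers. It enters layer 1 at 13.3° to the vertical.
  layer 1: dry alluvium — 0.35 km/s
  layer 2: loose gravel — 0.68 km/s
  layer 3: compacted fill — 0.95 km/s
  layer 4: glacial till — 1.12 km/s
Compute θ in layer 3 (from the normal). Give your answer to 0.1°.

38.6°

Snell's law across each interface conserves sin θ / V, so sin θ_3 = V_3·sin θ₁/V₁.
sin θ_3 = 0.95 × sin 13.3° / 0.35 = 0.6244.
θ_3 = 38.64° from the vertical.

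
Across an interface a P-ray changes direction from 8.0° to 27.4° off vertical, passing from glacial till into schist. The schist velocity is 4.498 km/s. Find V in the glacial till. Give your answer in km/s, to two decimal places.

sin 8.0° = 0.1392; sin 27.4° = 0.4602.
V₁ = V₂·(sin θ₁/sin θ₂) = 4.498·(0.1392/0.4602) = 1.36 km/s.

1.36 km/s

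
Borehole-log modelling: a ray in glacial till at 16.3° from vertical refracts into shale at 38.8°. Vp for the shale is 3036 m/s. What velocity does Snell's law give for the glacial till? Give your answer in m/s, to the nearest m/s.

1360 m/s

Snell's law: sin 16.3°/V₁ = sin 38.8°/V₂.
V₁ = V₂·sin 16.3°/sin 38.8° = 3036 × 0.4479 = 1359.88 m/s.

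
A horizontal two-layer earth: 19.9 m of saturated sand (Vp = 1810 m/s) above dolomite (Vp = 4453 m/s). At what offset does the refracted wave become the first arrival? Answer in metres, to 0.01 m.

61.27 m

x_cross = 2h·√((V₂+V₁)/(V₂−V₁)).
(V₂+V₁)/(V₂−V₁) = (4453+1810)/(4453−1810) = 2.3697; √ = 1.5394.
x_cross = 2·19.9·1.5394 = 61.27 m.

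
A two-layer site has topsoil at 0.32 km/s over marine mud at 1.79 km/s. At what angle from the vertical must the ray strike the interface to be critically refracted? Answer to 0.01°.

10.30°

Critical incidence: sin θ_c = V₁/V₂ = 0.32/1.79 = 0.1788.
θ_c = arcsin 0.1788 = 10.30°.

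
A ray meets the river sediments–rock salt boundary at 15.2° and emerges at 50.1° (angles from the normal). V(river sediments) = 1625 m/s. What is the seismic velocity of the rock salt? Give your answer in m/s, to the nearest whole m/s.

4755 m/s

Snell's law: sin 15.2°/V₁ = sin 50.1°/V₂.
V₂ = V₁·sin 50.1°/sin 15.2° = 1625 × 2.9260 = 4754.75 m/s.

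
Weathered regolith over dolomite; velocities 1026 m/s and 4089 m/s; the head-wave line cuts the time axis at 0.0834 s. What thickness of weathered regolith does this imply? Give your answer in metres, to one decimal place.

44.2 m

h = tᵢ·V₁·V₂ / (2·√(V₂²−V₁²)).
√(V₂²−V₁²) = √(4089² − 1026²) = 3958.2 m/s.
h = 0.0834 s × 1026 × 4089 / (2 × 3958.2) = 44.20 m.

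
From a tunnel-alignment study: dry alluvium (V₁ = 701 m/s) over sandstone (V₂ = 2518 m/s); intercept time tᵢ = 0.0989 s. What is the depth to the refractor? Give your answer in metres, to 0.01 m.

θ_c = arcsin(701/2518) = 16.16°; cos θ_c = 0.9605.
tᵢ = 2h cos θ_c/V₁ ⇒ h = tᵢ·V₁/(2 cos θ_c) = 0.0989·701/(2·0.9605) = 36.09 m.

36.09 m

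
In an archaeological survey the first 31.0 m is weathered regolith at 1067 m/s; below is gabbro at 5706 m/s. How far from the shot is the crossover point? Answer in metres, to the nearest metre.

θ_c = arcsin(1067/5706) = 10.78°, so cos θ_c = 0.9824 and tᵢ = 2h cos θ_c/V₁ = 0.0571 s.
At crossover x/V₁ = x/V₂ + tᵢ ⇒ x = tᵢ/(1/V₁ − 1/V₂) = 0.05708/(9.3721e-04 − 1.7525e-04) = 74.92 m.

75 m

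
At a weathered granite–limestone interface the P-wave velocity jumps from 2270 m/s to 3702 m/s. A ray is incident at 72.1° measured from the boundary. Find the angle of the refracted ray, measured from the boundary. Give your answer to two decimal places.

59.92°

Angle from the normal: 90° − 72.1° = 17.9°.
Snell's law: sin θ₂ = (V₂/V₁)·sin θ₁ = (3702/2270)·sin 17.9° = 0.5012.
θ₂ = sin⁻¹(0.5012) = 30.08° (from vertical).
From the interface: 90° − 30.08° = 59.92°.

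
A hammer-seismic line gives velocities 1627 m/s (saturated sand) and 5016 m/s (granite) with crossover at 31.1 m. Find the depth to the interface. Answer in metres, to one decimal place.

11.1 m

x_cross = 2h·√((V₂+V₁)/(V₂−V₁)) → h = x_cross / (2·√((V₂+V₁)/(V₂−V₁))).
√((V₂+V₁)/(V₂−V₁)) = √((5016+1627)/(5016−1627)) = 1.4001.
h = 31.1 / (2·1.4001) = 11.11 m.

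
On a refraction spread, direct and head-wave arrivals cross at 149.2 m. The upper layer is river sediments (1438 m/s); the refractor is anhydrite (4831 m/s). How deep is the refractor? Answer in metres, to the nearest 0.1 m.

h = (x_cross/2)·√((V₂−V₁)/(V₂+V₁)).
(V₂−V₁)/(V₂+V₁) = (4831−1438)/(4831+1438) = 0.5412; √ = 0.7357.
h = (149.2/2)·0.7357 = 54.88 m.

54.9 m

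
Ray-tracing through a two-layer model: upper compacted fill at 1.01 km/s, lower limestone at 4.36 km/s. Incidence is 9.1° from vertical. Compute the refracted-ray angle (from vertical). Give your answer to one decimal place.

43.1°

Snell's law: sin θ₂ = (V₂/V₁)·sin θ₁ = (4.36/1.01)·sin 9.1° = 0.6827.
θ₂ = arcsin 0.6827 = 43.06° from the normal.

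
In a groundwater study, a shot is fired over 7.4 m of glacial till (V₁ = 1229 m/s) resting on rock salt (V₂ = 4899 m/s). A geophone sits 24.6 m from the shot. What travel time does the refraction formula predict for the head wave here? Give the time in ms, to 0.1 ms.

16.7 ms

θ_c = arcsin(V₁/V₂) = arcsin(1229/4899) = 14.53°, cos θ_c = 0.9680.
Intercept time tᵢ = 2h cos θ_c / V₁ = 2·7.4·0.9680/1229 = 0.01166 s.
t = x/V₂ + tᵢ = 24.6/4899 + 0.01166 = 0.01668 s.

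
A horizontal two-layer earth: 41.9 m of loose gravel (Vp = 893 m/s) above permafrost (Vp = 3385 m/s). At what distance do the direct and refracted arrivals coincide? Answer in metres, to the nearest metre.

x_cross = 2h·√((V₂+V₁)/(V₂−V₁)).
(V₂+V₁)/(V₂−V₁) = (3385+893)/(3385−893) = 1.7167; √ = 1.3102.
x_cross = 2·41.9·1.3102 = 109.80 m.

110 m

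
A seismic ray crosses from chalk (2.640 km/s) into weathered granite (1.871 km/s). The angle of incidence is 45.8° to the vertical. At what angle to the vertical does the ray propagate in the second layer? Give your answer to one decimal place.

30.5°

sin θ₁/V₁ = sin θ₂/V₂ ⇒ sin θ₂ = 1.871·sin 45.8°/2.640 = 1.871·0.7169/2.640 = 0.5081.
θ₂ = arcsin 0.5081 = 30.54° from the normal.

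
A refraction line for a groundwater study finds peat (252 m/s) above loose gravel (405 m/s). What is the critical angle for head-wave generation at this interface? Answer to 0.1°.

Critical incidence: sin θ_c = V₁/V₂ = 252/405 = 0.6222.
θ_c = arcsin 0.6222 = 38.48°.

38.5°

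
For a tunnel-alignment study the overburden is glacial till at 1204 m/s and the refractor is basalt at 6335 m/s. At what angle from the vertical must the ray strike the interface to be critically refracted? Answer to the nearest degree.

Critical incidence: sin θ_c = V₁/V₂ = 1204/6335 = 0.1901.
θ_c = arcsin 0.1901 = 10.96°.

11°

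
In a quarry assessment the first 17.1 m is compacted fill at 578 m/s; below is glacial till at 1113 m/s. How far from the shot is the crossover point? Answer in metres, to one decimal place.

θ_c = arcsin(578/1113) = 31.29°, so cos θ_c = 0.8546 and tᵢ = 2h cos θ_c/V₁ = 0.0506 s.
At crossover x/V₁ = x/V₂ + tᵢ ⇒ x = tᵢ/(1/V₁ − 1/V₂) = 0.05057/(1.7301e-03 − 8.9847e-04) = 60.80 m.

60.8 m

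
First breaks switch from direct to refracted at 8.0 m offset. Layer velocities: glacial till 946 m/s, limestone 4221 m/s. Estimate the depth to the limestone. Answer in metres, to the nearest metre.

3 m

x_cross = 2h·√((V₂+V₁)/(V₂−V₁)) → h = x_cross / (2·√((V₂+V₁)/(V₂−V₁))).
√((V₂+V₁)/(V₂−V₁)) = √((4221+946)/(4221−946)) = 1.2561.
h = 8.0 / (2·1.2561) = 3.18 m.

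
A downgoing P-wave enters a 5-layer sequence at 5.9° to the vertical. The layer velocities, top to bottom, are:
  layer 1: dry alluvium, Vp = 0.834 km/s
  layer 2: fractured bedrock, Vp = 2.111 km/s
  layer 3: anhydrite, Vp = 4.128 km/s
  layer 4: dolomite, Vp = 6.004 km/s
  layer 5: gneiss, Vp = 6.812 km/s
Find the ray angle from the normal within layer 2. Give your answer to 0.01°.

15.08°

Snell's law across each interface conserves sin θ / V, so sin θ_2 = V_2·sin θ₁/V₁.
sin θ_2 = 2.111 × sin 5.9° / 0.834 = 0.2602.
θ_2 = arcsin 0.2602 = 15.08°.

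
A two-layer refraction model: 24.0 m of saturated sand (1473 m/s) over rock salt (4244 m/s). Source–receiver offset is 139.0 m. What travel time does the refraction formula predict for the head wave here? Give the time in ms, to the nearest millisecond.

θ_c = arcsin(V₁/V₂) = arcsin(1473/4244) = 20.31°, cos θ_c = 0.9378.
Intercept time tᵢ = 2h cos θ_c / V₁ = 2·24.0·0.9378/1473 = 0.03056 s.
t = x/V₂ + tᵢ = 139.0/4244 + 0.03056 = 0.06331 s.

63 ms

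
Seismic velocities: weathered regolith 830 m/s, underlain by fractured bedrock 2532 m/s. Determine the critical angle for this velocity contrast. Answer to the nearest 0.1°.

19.1°

Critical incidence: sin θ_c = V₁/V₂ = 830/2532 = 0.3278.
θ_c = arcsin 0.3278 = 19.14°.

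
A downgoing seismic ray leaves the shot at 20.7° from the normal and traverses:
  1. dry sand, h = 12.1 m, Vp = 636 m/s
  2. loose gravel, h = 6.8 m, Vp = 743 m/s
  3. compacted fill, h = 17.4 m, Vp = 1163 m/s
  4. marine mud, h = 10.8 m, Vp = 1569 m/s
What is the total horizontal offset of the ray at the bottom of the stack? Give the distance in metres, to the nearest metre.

Apply Snell's law at each interface; in layer i the horizontal offset is hᵢ·tan θᵢ.
Layer 1: θ = 20.70°; offset = 12.1·tan 20.70° = 4.572 m.
Layer 2: sin θ = 743·sin 20.7°/636 = 0.4129, θ = 24.39°; offset = 6.8·tan 24.39° = 3.083 m.
Layer 3: sin θ = 1163·sin 20.7°/636 = 0.6464, θ = 40.27°; offset = 17.4·tan 40.27° = 14.740 m.
Layer 4: sin θ = 1569·sin 20.7°/636 = 0.8720, θ = 60.69°; offset = 10.8·tan 60.69° = 19.240 m.
Σ offsets = 41.636 m.

42 m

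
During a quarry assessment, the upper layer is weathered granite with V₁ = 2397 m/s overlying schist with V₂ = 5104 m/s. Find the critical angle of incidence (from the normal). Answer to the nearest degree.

Critical incidence: sin θ_c = V₁/V₂ = 2397/5104 = 0.4696.
θ_c = arcsin 0.4696 = 28.01°.

28°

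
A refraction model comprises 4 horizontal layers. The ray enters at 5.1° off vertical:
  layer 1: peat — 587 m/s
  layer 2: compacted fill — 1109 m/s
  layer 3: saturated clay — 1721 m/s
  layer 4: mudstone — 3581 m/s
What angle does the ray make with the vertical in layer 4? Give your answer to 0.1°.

Snell's law across each interface conserves sin θ / V, so sin θ_4 = V_4·sin θ₁/V₁.
sin θ_4 = 3581 × sin 5.1° / 587 = 0.5423.
θ_4 = 32.84° from the vertical.

32.8°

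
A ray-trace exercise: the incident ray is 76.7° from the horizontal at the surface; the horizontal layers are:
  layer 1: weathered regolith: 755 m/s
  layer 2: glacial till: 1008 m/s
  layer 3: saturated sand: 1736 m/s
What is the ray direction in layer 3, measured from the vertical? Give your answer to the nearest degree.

32°

From the normal: θ₁ = 90° − 76.7° = 13.3°.
Snell's law across each interface conserves sin θ / V, so sin θ_3 = V_3·sin θ₁/V₁.
sin θ_3 = 1736 × sin 13.3° / 755 = 0.5290.
θ_3 = arcsin 0.5290 = 31.94°.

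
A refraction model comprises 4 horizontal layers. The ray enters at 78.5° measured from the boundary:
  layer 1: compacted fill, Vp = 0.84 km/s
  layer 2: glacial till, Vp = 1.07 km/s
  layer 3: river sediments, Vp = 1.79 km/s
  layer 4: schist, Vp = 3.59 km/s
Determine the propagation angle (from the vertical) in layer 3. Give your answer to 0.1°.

From the normal: θ₁ = 90° − 78.5° = 11.5°.
Ray parameter p = sin 11.5° / 0.84 = 2.3734e-01 s/km.
sin θ_3 = p·V_3 = 2.3734e-01 × 1.79 = 0.4248.
θ_3 = arcsin 0.4248 = 25.14°.

25.1°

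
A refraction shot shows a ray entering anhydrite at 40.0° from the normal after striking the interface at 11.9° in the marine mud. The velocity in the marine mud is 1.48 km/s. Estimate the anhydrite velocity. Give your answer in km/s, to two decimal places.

sin 11.9° = 0.2062; sin 40.0° = 0.6428.
V₂ = V₁·(sin θ₂/sin θ₁) = 1.48·(0.6428/0.2062) = 4.61 km/s.

4.61 km/s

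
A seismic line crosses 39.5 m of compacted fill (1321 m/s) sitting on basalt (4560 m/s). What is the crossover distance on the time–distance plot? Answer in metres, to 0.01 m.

θ_c = arcsin(1321/4560) = 16.84°, so cos θ_c = 0.9571 and tᵢ = 2h cos θ_c/V₁ = 0.0572 s.
At crossover x/V₁ = x/V₂ + tᵢ ⇒ x = tᵢ/(1/V₁ − 1/V₂) = 0.05724/(7.5700e-04 − 2.1930e-04) = 106.45 m.

106.45 m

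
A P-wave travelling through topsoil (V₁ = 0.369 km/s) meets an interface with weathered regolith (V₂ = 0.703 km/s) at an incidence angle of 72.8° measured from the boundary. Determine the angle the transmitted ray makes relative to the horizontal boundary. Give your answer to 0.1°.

Angle from the normal: 90° − 72.8° = 17.2°.
sin θ₁/V₁ = sin θ₂/V₂ ⇒ sin θ₂ = 0.703·sin 17.2°/0.369 = 0.703·0.2957/0.369 = 0.5634.
θ₂ = arcsin 0.5634 = 34.29° from the normal.
From the interface: 90° − 34.29° = 55.71°.

55.7°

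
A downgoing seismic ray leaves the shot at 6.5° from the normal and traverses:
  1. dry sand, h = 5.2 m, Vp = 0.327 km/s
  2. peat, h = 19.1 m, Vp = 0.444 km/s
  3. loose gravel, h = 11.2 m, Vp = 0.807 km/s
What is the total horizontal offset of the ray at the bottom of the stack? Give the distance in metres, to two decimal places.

Apply Snell's law at each interface; in layer i the horizontal offset is hᵢ·tan θᵢ.
Layer 1: θ = 6.50°; offset = 5.2·tan 6.50° = 0.5925 m.
Layer 2: sin θ = 0.444·sin 6.5°/0.327 = 0.1537, θ = 8.84°; offset = 19.1·tan 8.84° = 2.9711 m.
Layer 3: sin θ = 0.807·sin 6.5°/0.327 = 0.2794, θ = 16.22°; offset = 11.2·tan 16.22° = 3.2587 m.
Summing the layer offsets gives 6.8223 m.

6.82 m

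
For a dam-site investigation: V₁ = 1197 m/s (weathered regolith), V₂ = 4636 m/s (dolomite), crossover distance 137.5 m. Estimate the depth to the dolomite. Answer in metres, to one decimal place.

52.8 m

h = (x_cross/2)·√((V₂−V₁)/(V₂+V₁)).
(V₂−V₁)/(V₂+V₁) = (4636−1197)/(4636+1197) = 0.5896; √ = 0.7678.
h = (137.5/2)·0.7678 = 52.79 m.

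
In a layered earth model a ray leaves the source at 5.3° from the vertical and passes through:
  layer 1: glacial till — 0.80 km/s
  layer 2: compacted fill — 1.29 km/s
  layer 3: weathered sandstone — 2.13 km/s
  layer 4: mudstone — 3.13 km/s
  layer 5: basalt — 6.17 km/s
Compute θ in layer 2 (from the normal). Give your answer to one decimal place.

Ray parameter p = sin 5.3° / 0.80 = 1.1546e-01 s/km.
sin θ_2 = p·V_2 = 1.1546e-01 × 1.29 = 0.1489.
θ_2 = arcsin 0.1489 = 8.57°.

8.6°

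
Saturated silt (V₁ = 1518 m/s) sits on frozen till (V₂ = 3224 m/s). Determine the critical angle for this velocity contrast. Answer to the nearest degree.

28°

Critical incidence: sin θ_c = V₁/V₂ = 1518/3224 = 0.4708.
θ_c = arcsin 0.4708 = 28.09°.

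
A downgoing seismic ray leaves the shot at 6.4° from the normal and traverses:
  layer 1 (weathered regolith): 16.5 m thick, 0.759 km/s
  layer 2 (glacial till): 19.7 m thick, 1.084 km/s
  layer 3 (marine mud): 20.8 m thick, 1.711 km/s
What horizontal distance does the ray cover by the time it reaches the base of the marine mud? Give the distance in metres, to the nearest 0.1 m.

Ray parameter p = sin 6.4° / 0.759 km/s = 1.4686e-01 s/km.
Layer 1: θ = 6.40°; offset = 16.5·tan 6.40° = 1.851 m.
Layer 2: sin θ = p·1.084 = 0.1592 → θ = 9.16°; offset = 19.7·tan 9.16° = 3.177 m.
Layer 3: sin θ = p·1.711 = 0.2513 → θ = 14.55°; offset = 20.8·tan 14.55° = 5.400 m.
Total horizontal offset = 10.427 m.

10.4 m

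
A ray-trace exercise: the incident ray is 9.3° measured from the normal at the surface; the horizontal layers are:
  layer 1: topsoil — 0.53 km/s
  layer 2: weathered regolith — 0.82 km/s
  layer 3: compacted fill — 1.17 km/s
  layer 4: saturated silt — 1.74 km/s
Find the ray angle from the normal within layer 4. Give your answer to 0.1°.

Snell's law across each interface conserves sin θ / V, so sin θ_4 = V_4·sin θ₁/V₁.
sin θ_4 = 1.74 × sin 9.3° / 0.53 = 0.5305.
θ_4 = arcsin 0.5305 = 32.04°.

32.0°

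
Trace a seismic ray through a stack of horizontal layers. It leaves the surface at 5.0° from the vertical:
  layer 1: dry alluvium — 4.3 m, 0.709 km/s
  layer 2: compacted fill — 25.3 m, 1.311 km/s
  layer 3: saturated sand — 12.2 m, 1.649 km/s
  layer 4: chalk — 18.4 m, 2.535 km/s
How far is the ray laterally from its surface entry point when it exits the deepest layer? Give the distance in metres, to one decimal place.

13.1 m

Apply Snell's law at each interface; in layer i the horizontal offset is hᵢ·tan θᵢ.
Layer 1: θ = 5.00°; offset = 4.3·tan 5.00° = 0.376 m.
Layer 2: sin θ = 1.311·sin 5.0°/0.709 = 0.1612, θ = 9.27°; offset = 25.3·tan 9.27° = 4.131 m.
Layer 3: sin θ = 1.649·sin 5.0°/0.709 = 0.2027, θ = 11.70°; offset = 12.2·tan 11.70° = 2.525 m.
Layer 4: sin θ = 2.535·sin 5.0°/0.709 = 0.3116, θ = 18.16°; offset = 18.4·tan 18.16° = 6.034 m.
Total horizontal offset = 13.067 m.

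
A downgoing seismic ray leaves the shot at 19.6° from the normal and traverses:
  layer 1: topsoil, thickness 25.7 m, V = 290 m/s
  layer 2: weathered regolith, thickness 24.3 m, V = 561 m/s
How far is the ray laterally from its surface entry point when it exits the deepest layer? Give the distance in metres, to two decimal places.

29.88 m

Apply Snell's law at each interface; in layer i the horizontal offset is hᵢ·tan θᵢ.
Layer 1: θ = 19.60°; offset = 25.7·tan 19.60° = 9.1514 m.
Layer 2: sin θ = 561·sin 19.6°/290 = 0.6489, θ = 40.46°; offset = 24.3·tan 40.46° = 20.7253 m.
Σ offsets = 29.8767 m.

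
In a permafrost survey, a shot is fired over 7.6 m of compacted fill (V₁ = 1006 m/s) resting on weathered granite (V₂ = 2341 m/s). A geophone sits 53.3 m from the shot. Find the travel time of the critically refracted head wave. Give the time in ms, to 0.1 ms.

θ_c = arcsin(V₁/V₂) = arcsin(1006/2341) = 25.45°, cos θ_c = 0.9030.
Intercept time tᵢ = 2h cos θ_c / V₁ = 2·7.6·0.9030/1006 = 0.01364 s.
t = x/V₂ + tᵢ = 53.3/2341 + 0.01364 = 0.03641 s.

36.4 ms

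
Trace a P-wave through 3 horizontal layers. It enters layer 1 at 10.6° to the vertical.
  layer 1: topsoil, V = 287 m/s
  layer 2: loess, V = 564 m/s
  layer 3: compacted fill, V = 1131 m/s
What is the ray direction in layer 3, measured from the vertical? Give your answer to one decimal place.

Snell's law across each interface conserves sin θ / V, so sin θ_3 = V_3·sin θ₁/V₁.
sin θ_3 = 1131 × sin 10.6° / 287 = 0.7249.
θ_3 = 46.46° from the vertical.

46.5°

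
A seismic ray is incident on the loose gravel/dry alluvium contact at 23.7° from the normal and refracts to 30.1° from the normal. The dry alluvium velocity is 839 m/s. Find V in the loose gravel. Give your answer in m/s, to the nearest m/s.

Snell's law: sin 23.7°/V₁ = sin 30.1°/V₂.
V₁ = V₂·sin 23.7°/sin 30.1° = 839 × 0.8015 = 672.44 m/s.

672 m/s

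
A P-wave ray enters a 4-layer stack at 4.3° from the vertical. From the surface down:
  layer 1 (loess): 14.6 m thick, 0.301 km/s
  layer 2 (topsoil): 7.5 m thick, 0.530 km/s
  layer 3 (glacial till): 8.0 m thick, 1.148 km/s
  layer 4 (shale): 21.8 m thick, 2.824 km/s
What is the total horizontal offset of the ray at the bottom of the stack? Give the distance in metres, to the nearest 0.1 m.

Apply Snell's law at each interface; in layer i the horizontal offset is hᵢ·tan θᵢ.
Layer 1: θ = 4.30°; offset = 14.6·tan 4.30° = 1.098 m.
Layer 2: sin θ = 0.530·sin 4.3°/0.301 = 0.1320, θ = 7.59°; offset = 7.5·tan 7.59° = 0.999 m.
Layer 3: sin θ = 1.148·sin 4.3°/0.301 = 0.2860, θ = 16.62°; offset = 8.0·tan 16.62° = 2.387 m.
Layer 4: sin θ = 2.824·sin 4.3°/0.301 = 0.7035, θ = 44.70°; offset = 21.8·tan 44.70° = 21.577 m.
Summing the layer offsets gives 26.061 m.

26.1 m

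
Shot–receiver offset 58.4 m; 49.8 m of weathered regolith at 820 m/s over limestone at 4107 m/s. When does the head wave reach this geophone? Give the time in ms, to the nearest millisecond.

t = x/V₂ + 2h·√(V₂²−V₁²)/(V₁V₂).
√(V₂²−V₁²) = √(4107²−820²) = 4024.3 m/s; delay term = 2·49.8·4024.3/(820·4107) = 0.11902 s.
t = 58.4/4107 + 0.11902 = 0.13324 s.

133 ms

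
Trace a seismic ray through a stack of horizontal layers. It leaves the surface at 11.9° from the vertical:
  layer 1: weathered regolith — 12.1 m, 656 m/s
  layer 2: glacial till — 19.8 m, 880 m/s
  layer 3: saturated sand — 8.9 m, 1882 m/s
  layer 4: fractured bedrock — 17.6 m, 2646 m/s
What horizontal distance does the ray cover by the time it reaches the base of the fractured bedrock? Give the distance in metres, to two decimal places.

41.15 m

Apply Snell's law at each interface; in layer i the horizontal offset is hᵢ·tan θᵢ.
Layer 1: θ = 11.90°; offset = 12.1·tan 11.90° = 2.5499 m.
Layer 2: sin θ = 880·sin 11.9°/656 = 0.2766, θ = 16.06°; offset = 19.8·tan 16.06° = 5.6994 m.
Layer 3: sin θ = 1882·sin 11.9°/656 = 0.5916, θ = 36.27°; offset = 8.9·tan 36.27° = 6.5303 m.
Layer 4: sin θ = 2646·sin 11.9°/656 = 0.8317, θ = 56.28°; offset = 17.6·tan 56.28° = 26.3672 m.
Summing the layer offsets gives 41.1468 m.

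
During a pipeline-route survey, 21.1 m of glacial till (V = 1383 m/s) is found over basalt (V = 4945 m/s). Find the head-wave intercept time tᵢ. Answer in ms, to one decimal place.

tᵢ = 2h·√(V₂²−V₁²)/(V₁V₂).
√(V₂²−V₁²) = √(4945²−1383²) = 4747.7 m/s.
tᵢ = 2·21.1·4747.7/(1383·4945) = 0.02930 s.

29.3 ms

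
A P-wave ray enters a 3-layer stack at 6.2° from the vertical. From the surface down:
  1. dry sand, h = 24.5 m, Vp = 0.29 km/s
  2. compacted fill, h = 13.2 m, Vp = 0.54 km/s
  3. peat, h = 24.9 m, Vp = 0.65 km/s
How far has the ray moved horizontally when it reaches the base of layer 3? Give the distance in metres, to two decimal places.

11.58 m

Apply Snell's law at each interface; in layer i the horizontal offset is hᵢ·tan θᵢ.
Layer 1: θ = 6.20°; offset = 24.5·tan 6.20° = 2.6616 m.
Layer 2: sin θ = 0.54·sin 6.2°/0.29 = 0.2011, θ = 11.60°; offset = 13.2·tan 11.60° = 2.7099 m.
Layer 3: sin θ = 0.65·sin 6.2°/0.29 = 0.2421, θ = 14.01°; offset = 24.9·tan 14.01° = 6.2122 m.
Σ offsets = 11.5837 m.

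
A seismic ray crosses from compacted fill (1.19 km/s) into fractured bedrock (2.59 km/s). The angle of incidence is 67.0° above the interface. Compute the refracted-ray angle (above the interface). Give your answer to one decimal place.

31.7°

Convert to the normal: θ₁ = 90° − 67.0° = 23.0°.
sin θ₁/V₁ = sin θ₂/V₂ ⇒ sin θ₂ = 2.59·sin 23.0°/1.19 = 2.59·0.3907/1.19 = 0.8504.
θ₂ = arcsin 0.8504 = 58.26° from the normal.
From the interface: 90° − 58.26° = 31.74°.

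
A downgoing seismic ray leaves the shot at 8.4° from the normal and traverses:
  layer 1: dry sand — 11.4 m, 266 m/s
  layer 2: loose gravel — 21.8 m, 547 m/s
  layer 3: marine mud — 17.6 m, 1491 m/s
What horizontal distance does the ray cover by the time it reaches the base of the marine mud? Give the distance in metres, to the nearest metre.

34 m

Apply Snell's law at each interface; in layer i the horizontal offset is hᵢ·tan θᵢ.
Layer 1: θ = 8.40°; offset = 11.4·tan 8.40° = 1.683 m.
Layer 2: sin θ = 547·sin 8.4°/266 = 0.3004, θ = 17.48°; offset = 21.8·tan 17.48° = 6.866 m.
Layer 3: sin θ = 1491·sin 8.4°/266 = 0.8188, θ = 54.97°; offset = 17.6·tan 54.97° = 25.106 m.
Σ offsets = 33.655 m.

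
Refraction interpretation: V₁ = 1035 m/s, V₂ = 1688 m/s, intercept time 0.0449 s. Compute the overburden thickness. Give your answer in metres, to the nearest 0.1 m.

29.4 m

h = tᵢ·V₁·V₂ / (2·√(V₂²−V₁²)).
√(V₂²−V₁²) = √(1688² − 1035²) = 1333.5 m/s.
h = 0.0449 s × 1035 × 1688 / (2 × 1333.5) = 29.41 m.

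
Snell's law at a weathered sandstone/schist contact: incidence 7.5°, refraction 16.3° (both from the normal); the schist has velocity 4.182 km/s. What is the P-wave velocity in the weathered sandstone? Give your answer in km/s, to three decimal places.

Snell's law: sin 7.5°/V₁ = sin 16.3°/V₂.
V₁ = V₂·sin 7.5°/sin 16.3° = 4.182 × 0.4651 = 1.945 km/s.

1.945 km/s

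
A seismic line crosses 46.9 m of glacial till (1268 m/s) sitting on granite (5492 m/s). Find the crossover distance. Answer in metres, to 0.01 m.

θ_c = arcsin(1268/5492) = 13.35°, so cos θ_c = 0.9730 and tᵢ = 2h cos θ_c/V₁ = 0.0720 s.
At crossover x/V₁ = x/V₂ + tᵢ ⇒ x = tᵢ/(1/V₁ − 1/V₂) = 0.07198/(7.8864e-04 − 1.8208e-04) = 118.66 m.

118.66 m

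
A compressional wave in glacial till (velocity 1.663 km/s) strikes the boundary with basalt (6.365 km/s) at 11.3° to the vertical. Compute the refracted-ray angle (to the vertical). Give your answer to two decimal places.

Snell's law: sin θ₂ = (V₂/V₁)·sin θ₁ = (6.365/1.663)·sin 11.3° = 0.7500.
θ₂ = sin⁻¹(0.7500) = 48.59° (from vertical).

48.59°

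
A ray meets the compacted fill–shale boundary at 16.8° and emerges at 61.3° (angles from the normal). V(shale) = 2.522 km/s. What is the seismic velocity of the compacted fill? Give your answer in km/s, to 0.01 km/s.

Snell's law: sin 16.8°/V₁ = sin 61.3°/V₂.
V₁ = V₂·sin 16.8°/sin 61.3° = 2.522 × 0.3295 = 0.83 km/s.

0.83 km/s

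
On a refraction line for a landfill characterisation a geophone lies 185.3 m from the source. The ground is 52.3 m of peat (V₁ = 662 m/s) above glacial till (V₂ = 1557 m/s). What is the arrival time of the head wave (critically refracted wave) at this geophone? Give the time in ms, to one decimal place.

262.0 ms

t = x/V₂ + 2h·√(V₂²−V₁²)/(V₁V₂).
√(V₂²−V₁²) = √(1557²−662²) = 1409.3 m/s; delay term = 2·52.3·1409.3/(662·1557) = 0.14301 s.
t = 185.3/1557 + 0.14301 = 0.26202 s.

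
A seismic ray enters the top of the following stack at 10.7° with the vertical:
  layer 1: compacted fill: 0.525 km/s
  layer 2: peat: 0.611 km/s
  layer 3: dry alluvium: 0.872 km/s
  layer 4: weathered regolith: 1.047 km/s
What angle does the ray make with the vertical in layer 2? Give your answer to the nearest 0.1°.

12.5°

Ray parameter p = sin 10.7° / 0.525 = 3.5365e-01 s/km.
sin θ_2 = p·V_2 = 3.5365e-01 × 0.611 = 0.2161.
θ_2 = arcsin 0.2161 = 12.48°.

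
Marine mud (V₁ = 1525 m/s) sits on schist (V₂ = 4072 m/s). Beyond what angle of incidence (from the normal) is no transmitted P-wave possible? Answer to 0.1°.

22.0°

Critical incidence: sin θ_c = V₁/V₂ = 1525/4072 = 0.3745.
θ_c = arcsin 0.3745 = 21.99°.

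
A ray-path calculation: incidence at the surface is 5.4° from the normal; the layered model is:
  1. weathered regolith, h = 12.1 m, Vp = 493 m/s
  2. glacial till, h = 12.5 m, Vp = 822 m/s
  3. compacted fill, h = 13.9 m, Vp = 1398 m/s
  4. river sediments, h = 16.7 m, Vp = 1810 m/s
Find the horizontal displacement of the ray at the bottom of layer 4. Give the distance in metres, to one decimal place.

13.1 m

p = sin θ₁/V₁ = sin 5.4°/493 = 1.9089e-04 s/m is conserved through the stack.
Layer 1: θ = 5.40°; offset = 12.1·tan 5.40° = 1.144 m.
Layer 2: sin θ = p·822 = 0.1569 → θ = 9.03°; offset = 12.5·tan 9.03° = 1.986 m.
Layer 3: sin θ = p·1398 = 0.2669 → θ = 15.48°; offset = 13.9·tan 15.48° = 3.849 m.
Layer 4: sin θ = p·1810 = 0.3455 → θ = 20.21°; offset = 16.7·tan 20.21° = 6.149 m.
Total horizontal offset = 13.127 m.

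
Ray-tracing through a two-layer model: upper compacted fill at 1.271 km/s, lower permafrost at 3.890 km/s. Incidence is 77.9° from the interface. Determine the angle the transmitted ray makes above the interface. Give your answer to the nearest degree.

Angle from the normal: 90° − 77.9° = 12.1°.
Snell's law: sin θ₂ = (V₂/V₁)·sin θ₁ = (3.890/1.271)·sin 12.1° = 0.6416.
θ₂ = sin⁻¹(0.6416) = 39.91° (from vertical).
From the interface: 90° − 39.91° = 50.09°.

50°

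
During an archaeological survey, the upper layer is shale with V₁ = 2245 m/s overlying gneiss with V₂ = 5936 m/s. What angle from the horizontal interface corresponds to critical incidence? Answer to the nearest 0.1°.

Critical incidence: sin θ_c = V₁/V₂ = 2245/5936 = 0.3782.
θ_c = arcsin 0.3782 = 22.22°.
Measured from the interface: 90° − 22.22° = 67.78°.

67.8°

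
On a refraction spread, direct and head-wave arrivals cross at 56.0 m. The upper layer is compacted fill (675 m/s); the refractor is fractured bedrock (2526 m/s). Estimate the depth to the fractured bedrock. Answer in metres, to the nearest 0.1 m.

21.3 m

x_cross = 2h·√((V₂+V₁)/(V₂−V₁)) → h = x_cross / (2·√((V₂+V₁)/(V₂−V₁))).
√((V₂+V₁)/(V₂−V₁)) = √((2526+675)/(2526−675)) = 1.3150.
h = 56.0 / (2·1.3150) = 21.29 m.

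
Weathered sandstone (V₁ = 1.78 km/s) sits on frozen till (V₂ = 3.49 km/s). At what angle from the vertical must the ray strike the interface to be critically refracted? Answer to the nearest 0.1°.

At critical incidence the refracted ray runs along the interface (θ₂ = 90°), so sin θ_c = V₁/V₂.
θ_c = arcsin(1.78/3.49) = arcsin 0.5100 = 30.67°.

30.7°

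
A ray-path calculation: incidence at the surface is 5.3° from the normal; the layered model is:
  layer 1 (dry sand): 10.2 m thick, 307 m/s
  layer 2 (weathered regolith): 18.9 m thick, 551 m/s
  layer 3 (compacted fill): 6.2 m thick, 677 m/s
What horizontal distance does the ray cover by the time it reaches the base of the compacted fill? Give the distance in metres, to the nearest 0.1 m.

5.4 m

p = sin θ₁/V₁ = sin 5.3°/307 = 3.0088e-04 s/m is conserved through the stack.
Layer 1: θ = 5.30°; offset = 10.2·tan 5.30° = 0.946 m.
Layer 2: sin θ = p·551 = 0.1658 → θ = 9.54°; offset = 18.9·tan 9.54° = 3.177 m.
Layer 3: sin θ = p·677 = 0.2037 → θ = 11.75°; offset = 6.2·tan 11.75° = 1.290 m.
Σ offsets = 5.414 m.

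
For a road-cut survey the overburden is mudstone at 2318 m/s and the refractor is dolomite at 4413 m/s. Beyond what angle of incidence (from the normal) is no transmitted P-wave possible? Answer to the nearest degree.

Critical incidence: sin θ_c = V₁/V₂ = 2318/4413 = 0.5253.
θ_c = arcsin 0.5253 = 31.69°.

32°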